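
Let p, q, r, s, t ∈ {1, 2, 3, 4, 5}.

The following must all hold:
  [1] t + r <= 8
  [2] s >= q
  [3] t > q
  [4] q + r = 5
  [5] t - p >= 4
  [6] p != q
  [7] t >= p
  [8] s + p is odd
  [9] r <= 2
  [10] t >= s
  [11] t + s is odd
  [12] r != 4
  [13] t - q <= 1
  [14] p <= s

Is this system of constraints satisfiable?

Satisfiable

The assignment p = 1, q = 4, r = 1, s = 4, t = 5 works:
  constraint 1 holds since t + r = 6.
  constraint 4 holds since q + r = 5.
The rest check out directly.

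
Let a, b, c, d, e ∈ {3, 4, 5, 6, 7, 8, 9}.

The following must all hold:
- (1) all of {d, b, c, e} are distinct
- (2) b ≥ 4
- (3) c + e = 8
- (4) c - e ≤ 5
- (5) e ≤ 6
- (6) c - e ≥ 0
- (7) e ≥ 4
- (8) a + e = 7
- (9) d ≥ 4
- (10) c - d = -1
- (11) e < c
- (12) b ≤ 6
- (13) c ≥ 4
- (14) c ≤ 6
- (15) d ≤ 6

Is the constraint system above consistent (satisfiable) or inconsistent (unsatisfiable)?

Unsatisfiable

Constraints 2, 5, 7, 9, 12, 13, 14, and 15 confine each of d, b, c, e to the 3 values {4, …, 6}.
Constraint 1 requires all 4 of them to be distinct, but only 3 values are available — impossible by the pigeonhole principle.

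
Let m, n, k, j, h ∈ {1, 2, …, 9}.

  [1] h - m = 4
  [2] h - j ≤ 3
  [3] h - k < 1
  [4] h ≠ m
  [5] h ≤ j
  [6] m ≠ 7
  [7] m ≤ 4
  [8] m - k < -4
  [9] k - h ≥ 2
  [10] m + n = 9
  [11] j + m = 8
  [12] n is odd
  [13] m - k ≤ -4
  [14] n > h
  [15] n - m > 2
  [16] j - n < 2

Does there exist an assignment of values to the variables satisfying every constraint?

The assignment m = 2, n = 7, k = 8, j = 6, h = 6 works:
  constraint 1 holds since h - m = 4.
  constraint 2 holds since h - j = 0.
  constraint 3 holds since h - k = -2.
The rest check out directly.

Satisfiable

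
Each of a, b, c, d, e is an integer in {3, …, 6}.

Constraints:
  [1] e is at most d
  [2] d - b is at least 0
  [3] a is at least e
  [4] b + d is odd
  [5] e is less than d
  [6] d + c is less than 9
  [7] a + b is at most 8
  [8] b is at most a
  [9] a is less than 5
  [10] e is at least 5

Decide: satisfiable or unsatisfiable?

From constraints 3 and 10: a ≥ e and e ≥ 5, so a ≥ 5. From constraint 9: a ≤ 4. But 4 < 5, so no value of a works.

Unsatisfiable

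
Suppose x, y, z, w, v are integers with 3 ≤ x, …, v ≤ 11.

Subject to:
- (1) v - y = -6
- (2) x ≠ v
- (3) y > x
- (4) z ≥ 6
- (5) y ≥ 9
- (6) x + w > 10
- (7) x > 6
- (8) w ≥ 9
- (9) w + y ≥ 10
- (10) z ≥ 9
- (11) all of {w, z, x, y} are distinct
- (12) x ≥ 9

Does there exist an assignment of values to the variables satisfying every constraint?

Unsatisfiable

Constraints 5, 8, 10, and 12 confine each of w, z, x, y to the 3 values {9, …, 11} (the domain already gives each ≤ 11).
Constraint 11 requires all 4 of them to be distinct, but only 3 values are available — impossible by the pigeonhole principle.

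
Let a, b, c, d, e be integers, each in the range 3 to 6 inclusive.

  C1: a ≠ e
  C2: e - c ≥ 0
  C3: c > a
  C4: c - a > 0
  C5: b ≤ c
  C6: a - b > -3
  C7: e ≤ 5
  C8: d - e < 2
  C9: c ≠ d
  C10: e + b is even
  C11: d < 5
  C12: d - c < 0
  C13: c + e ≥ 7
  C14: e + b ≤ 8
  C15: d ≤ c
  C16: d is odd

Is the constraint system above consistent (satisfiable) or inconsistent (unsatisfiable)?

Satisfiable

Try a = 3, b = 4, c = 4, d = 3, e = 4.
Check constraint 2: e - c = 0; constraint 4: c - a = 1; constraint 6: a - b = -1. The remaining constraints are straightforward to verify.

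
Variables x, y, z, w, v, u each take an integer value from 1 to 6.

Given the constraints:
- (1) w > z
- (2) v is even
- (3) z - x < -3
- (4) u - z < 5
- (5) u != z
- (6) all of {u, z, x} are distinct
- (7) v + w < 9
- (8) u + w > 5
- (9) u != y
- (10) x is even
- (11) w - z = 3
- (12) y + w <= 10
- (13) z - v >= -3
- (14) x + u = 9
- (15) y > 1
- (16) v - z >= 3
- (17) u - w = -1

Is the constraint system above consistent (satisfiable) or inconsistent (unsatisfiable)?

Satisfiable

The assignment x = 6, y = 6, z = 1, w = 4, v = 4, u = 3 works:
  constraint 3 holds since z - x = -5.
  constraint 4 holds since u - z = 2.
  constraint 7 holds since v + w = 8.
The rest check out directly.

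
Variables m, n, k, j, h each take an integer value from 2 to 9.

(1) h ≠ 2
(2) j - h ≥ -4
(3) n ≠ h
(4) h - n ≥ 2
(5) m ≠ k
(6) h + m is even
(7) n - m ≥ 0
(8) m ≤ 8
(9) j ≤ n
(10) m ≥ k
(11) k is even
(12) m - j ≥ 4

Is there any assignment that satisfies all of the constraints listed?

Unsatisfiable

Constraints 2, 4, 7, and 12 give j − h ≥ -4, h − n ≥ 2, n − m ≥ 0, m − j ≥ 4.
Adding all 4 inequalities: the left sides telescope to 0, and the right sides sum to (-4) + 2 + 0 + 4 = 2. So 0 ≥ 2, which is false.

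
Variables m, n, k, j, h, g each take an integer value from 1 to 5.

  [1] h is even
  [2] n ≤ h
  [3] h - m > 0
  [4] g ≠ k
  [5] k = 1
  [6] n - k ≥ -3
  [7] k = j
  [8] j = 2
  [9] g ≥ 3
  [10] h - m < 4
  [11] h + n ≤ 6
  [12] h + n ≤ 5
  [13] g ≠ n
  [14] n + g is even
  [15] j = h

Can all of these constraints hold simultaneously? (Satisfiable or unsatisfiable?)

Unsatisfiable

Constraint 5 fixes k = 1 and constraint 8 fixes j = 2, but constraint 7 requires k = j. Since 1 ≠ 2, contradiction.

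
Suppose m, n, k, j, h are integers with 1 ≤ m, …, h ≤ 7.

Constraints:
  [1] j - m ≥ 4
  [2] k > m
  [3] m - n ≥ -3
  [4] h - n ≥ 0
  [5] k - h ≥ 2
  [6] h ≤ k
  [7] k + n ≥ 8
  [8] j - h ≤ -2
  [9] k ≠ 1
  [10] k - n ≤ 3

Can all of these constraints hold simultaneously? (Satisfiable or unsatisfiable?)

Constraints 1, 3, 5, 8, and 10 give j − m ≥ 4, m − n ≥ -3, n − k ≥ -3, k − h ≥ 2, h − j ≥ 2.
Adding all 5 inequalities: the left sides telescope to 0, and the right sides sum to 4 + (-3) + (-3) + 2 + 2 = 2. So 0 ≥ 2, which is false.

Unsatisfiable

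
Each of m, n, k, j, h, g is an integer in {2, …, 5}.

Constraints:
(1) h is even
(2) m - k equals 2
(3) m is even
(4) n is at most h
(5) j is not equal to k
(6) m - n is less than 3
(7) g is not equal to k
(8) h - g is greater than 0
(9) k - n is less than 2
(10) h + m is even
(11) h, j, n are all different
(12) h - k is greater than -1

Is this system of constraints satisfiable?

Setting (m, n, k, j, h, g) = (4, 2, 2, 5, 4, 3) satisfies everything: constraint 2: m - k = 2; constraint 6: m - n = 2; constraint 8: h - g = 1, and the others follow.

Satisfiable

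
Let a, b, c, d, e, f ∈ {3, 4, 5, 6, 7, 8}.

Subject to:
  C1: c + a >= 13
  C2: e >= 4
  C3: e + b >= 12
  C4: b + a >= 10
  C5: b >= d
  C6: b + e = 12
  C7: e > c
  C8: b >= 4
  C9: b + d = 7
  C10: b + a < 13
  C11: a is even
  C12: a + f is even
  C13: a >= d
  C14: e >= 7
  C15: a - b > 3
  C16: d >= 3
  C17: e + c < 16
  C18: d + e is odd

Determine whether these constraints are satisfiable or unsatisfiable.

Satisfiable

Try a = 8, b = 4, c = 6, d = 3, e = 8, f = 8.
Check constraint 1: c + a = 14; constraint 3: e + b = 12; constraint 4: b + a = 12. The remaining constraints are straightforward to verify.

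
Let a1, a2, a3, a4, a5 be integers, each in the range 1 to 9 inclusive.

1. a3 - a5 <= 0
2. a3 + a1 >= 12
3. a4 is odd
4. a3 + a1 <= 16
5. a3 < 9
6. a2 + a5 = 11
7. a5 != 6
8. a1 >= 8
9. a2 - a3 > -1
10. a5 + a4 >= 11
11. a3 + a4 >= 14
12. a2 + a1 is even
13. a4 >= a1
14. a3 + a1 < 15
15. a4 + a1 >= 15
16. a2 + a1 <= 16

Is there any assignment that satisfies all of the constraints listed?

Satisfiable

The assignment a1 = 8, a2 = 6, a3 = 5, a4 = 9, a5 = 5 works:
  constraint 1 holds since a3 - a5 = 0.
  constraint 2 holds since a3 + a1 = 13.
The rest check out directly.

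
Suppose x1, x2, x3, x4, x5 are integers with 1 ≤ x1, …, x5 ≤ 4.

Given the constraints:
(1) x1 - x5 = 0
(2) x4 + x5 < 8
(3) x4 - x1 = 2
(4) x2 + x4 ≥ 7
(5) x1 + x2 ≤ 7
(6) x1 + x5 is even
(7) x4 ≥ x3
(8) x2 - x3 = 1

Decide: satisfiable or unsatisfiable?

One satisfying assignment is x1 = 2, x2 = 4, x3 = 3, x4 = 4, x5 = 2.
For the less obvious constraints — constraint 1: x1 - x5 = 0; constraint 2: x4 + x5 = 6 — and the others hold by inspection.

Satisfiable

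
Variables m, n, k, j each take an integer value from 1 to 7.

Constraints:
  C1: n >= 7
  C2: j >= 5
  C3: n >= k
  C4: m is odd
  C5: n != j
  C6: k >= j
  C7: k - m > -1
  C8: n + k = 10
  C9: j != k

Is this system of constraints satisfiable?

From constraint 1: n ≥ 7. From constraints 2 and 6: k ≥ j ≥ 5. Hence n + k ≥ 12. But constraint 8 requires n + k = 10, and 10 < 12. Contradiction.

Unsatisfiable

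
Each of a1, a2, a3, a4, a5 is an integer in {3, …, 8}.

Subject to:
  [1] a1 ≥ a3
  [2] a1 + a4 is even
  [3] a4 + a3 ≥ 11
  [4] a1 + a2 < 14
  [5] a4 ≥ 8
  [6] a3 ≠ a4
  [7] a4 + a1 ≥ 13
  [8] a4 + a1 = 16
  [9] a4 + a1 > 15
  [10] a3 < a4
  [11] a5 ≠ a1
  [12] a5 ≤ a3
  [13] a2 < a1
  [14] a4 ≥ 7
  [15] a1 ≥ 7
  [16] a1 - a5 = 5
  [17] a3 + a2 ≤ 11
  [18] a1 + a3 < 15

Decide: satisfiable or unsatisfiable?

Setting (a1, a2, a3, a4, a5) = (8, 3, 6, 8, 3) satisfies everything: constraint 3: a4 + a3 = 14; constraint 4: a1 + a2 = 11, and the others follow.

Satisfiable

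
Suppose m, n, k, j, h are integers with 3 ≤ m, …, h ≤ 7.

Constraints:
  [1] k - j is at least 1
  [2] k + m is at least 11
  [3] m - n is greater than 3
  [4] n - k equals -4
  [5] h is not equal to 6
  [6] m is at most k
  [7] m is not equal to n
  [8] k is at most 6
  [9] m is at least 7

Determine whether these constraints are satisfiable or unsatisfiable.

Unsatisfiable

From constraint 9: m ≥ 7. From constraints 6 and 8: m ≤ k and k ≤ 6, so m ≤ 6. But 6 < 7, so no value of m works.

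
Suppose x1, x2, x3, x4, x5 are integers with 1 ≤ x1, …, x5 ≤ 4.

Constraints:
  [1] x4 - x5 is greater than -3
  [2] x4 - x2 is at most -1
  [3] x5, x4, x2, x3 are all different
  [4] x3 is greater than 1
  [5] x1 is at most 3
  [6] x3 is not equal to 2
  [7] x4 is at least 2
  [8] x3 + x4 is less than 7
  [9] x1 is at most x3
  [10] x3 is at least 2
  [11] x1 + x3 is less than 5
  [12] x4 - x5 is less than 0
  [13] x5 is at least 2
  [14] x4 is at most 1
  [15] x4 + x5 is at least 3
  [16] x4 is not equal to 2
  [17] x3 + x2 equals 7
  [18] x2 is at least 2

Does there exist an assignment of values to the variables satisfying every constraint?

Constraints 7, 10, 13, and 18 confine each of x5, x4, x2, x3 to the 3 values {2, …, 4} (the domain already gives each ≤ 4).
Constraint 3 requires all 4 of them to be distinct, but only 3 values are available — impossible by the pigeonhole principle.

Unsatisfiable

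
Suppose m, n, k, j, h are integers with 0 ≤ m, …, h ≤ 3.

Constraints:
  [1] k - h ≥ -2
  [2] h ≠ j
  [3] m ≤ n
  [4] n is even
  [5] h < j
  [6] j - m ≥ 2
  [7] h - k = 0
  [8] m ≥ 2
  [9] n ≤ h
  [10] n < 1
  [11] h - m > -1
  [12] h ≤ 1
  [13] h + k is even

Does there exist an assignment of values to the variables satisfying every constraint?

From constraints 3 and 8: n ≥ m and m ≥ 2, so n ≥ 2. From constraints 9 and 12: n ≤ h and h ≤ 1, so n ≤ 1. But 1 < 2, so no value of n works.

Unsatisfiable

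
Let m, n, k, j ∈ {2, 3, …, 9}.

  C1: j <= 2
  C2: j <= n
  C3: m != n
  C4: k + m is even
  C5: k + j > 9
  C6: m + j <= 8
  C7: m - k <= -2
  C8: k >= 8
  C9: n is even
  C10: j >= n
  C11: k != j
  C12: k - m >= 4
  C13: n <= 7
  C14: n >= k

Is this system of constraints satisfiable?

From constraints 8 and 14: n ≥ k and k ≥ 8, so n ≥ 8. From constraints 1 and 10: n ≤ j and j ≤ 2, so n ≤ 2. But 2 < 8, so no value of n works.

Unsatisfiable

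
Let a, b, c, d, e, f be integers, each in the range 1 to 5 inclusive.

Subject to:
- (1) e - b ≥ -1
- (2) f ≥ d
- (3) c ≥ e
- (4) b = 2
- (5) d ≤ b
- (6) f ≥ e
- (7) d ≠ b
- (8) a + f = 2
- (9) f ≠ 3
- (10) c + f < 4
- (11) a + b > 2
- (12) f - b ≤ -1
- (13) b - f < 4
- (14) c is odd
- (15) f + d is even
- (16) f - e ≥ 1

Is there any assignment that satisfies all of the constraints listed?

Constraints 1, 12, and 16 give e − b ≥ -1, b − f ≥ 1, f − e ≥ 1.
Adding all 3 inequalities: the left sides telescope to 0, and the right sides sum to (-1) + 1 + 1 = 1. So 0 ≥ 1, which is false.

Unsatisfiable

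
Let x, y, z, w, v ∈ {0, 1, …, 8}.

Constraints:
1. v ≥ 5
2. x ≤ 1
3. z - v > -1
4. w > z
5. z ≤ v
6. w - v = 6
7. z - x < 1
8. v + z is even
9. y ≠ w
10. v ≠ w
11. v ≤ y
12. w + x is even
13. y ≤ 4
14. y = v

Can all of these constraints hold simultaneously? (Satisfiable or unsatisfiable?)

Unsatisfiable

From constraints 1 and 11: y ≥ v and v ≥ 5, so y ≥ 5. From constraint 13: y ≤ 4. But 4 < 5, so no value of y works.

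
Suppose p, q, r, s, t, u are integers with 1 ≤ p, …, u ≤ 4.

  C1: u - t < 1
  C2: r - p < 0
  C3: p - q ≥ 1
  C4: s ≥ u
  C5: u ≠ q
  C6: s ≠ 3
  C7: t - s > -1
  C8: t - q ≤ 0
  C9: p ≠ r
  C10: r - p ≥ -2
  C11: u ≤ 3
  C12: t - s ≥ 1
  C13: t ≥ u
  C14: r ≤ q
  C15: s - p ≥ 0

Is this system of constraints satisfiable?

Unsatisfiable

Constraints 3, 8, 12, and 15 give p − q ≥ 1, q − t ≥ 0, t − s ≥ 1, s − p ≥ 0.
Adding all 4 inequalities: the left sides telescope to 0, and the right sides sum to 1 + 0 + 1 + 0 = 2. So 0 ≥ 2, which is false.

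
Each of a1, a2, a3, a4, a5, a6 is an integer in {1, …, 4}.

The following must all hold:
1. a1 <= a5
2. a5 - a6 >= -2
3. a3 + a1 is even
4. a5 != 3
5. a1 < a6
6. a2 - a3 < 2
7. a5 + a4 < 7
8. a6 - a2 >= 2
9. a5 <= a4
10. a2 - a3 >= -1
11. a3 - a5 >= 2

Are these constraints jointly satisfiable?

Constraints 2, 8, 10, and 11 give a5 − a6 ≥ -2, a6 − a2 ≥ 2, a2 − a3 ≥ -1, a3 − a5 ≥ 2.
Adding all 4 inequalities: the left sides telescope to 0, and the right sides sum to (-2) + 2 + (-1) + 2 = 1. So 0 ≥ 1, which is false.

Unsatisfiable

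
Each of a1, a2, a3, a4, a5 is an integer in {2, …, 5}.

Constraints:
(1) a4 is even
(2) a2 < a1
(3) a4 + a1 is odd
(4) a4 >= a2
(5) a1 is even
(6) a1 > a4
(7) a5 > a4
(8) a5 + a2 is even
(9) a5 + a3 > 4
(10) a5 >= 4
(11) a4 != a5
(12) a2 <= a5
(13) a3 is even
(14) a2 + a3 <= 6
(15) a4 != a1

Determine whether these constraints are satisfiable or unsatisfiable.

Unsatisfiable

Constraint 1 makes a4 even and constraint 5 makes a1 even, so a4 + a1 must be even. Constraint 3 says a4 + a1 is odd — contradiction.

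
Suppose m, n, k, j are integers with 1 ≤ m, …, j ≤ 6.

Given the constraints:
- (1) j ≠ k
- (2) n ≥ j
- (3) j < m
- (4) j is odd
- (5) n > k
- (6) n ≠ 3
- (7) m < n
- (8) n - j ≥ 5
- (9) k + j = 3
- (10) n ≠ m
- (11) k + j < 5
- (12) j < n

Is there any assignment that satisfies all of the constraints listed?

Satisfiable

Try m = 4, n = 6, k = 2, j = 1.
Check constraint 8: n - j = 5; constraint 9: k + j = 3; constraint 11: k + j = 3. The remaining constraints are straightforward to verify.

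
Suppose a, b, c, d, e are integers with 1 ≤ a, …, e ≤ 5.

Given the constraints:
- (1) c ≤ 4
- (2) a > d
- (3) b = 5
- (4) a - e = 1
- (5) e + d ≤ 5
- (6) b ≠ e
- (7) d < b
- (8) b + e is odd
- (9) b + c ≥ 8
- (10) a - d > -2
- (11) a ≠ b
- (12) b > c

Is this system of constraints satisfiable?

Satisfiable

Take a = 3, b = 5, c = 4, d = 2, e = 2. Then constraint 4: a - e = 1; constraint 5: e + d = 4; constraint 9: b + c = 9, and every other listed constraint is also met.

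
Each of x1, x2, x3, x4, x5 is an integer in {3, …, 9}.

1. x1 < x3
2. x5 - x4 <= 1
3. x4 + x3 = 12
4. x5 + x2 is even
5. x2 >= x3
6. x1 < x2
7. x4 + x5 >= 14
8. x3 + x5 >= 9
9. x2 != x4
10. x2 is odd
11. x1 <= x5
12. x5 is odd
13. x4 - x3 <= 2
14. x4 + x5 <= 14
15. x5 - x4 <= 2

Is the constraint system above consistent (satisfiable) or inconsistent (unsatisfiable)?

Setting (x1, x2, x3, x4, x5) = (3, 5, 5, 7, 7) satisfies everything: constraint 2: x5 - x4 = 0; constraint 3: x4 + x3 = 12; constraint 7: x4 + x5 = 14, and the others follow.

Satisfiable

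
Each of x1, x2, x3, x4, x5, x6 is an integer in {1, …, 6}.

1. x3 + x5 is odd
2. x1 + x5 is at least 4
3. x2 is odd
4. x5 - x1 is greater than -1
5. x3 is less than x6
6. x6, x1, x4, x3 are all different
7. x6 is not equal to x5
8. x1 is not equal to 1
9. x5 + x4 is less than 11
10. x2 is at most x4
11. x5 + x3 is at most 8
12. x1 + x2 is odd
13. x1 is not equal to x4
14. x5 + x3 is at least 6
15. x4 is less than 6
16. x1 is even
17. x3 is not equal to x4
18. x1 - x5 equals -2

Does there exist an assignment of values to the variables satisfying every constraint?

Take x1 = 2, x2 = 3, x3 = 3, x4 = 5, x5 = 4, x6 = 6. Then constraint 2: x1 + x5 = 6; constraint 4: x5 - x1 = 2; constraint 9: x5 + x4 = 9, and every other listed constraint is also met.

Satisfiable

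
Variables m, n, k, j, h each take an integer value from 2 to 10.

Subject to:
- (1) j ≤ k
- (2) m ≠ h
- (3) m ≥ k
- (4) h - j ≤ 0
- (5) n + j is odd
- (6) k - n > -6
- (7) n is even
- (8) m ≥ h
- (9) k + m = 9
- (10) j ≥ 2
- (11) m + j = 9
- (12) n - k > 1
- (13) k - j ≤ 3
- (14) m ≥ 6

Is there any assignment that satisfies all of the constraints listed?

Try m = 6, n = 6, k = 3, j = 3, h = 3.
Check constraint 4: h - j = 0; constraint 6: k - n = -3. The remaining constraints are straightforward to verify.

Satisfiable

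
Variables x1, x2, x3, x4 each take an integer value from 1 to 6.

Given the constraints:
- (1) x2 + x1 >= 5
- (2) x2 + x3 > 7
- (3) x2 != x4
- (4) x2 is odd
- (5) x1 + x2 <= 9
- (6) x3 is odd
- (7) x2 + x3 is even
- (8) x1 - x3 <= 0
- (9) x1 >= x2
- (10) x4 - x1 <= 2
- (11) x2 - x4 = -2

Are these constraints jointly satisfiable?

Setting (x1, x2, x3, x4) = (5, 3, 5, 5) satisfies everything: constraint 1: x2 + x1 = 8; constraint 2: x2 + x3 = 8, and the others follow.

Satisfiable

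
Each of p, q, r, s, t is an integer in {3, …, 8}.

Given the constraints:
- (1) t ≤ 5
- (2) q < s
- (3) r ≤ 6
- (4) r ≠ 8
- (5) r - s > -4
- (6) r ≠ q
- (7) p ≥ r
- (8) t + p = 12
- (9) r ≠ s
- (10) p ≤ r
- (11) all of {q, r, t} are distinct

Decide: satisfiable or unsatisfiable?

From constraint 1: t ≤ 5. From constraints 3 and 10: p ≤ r ≤ 6. Hence t + p ≤ 11. But constraint 8 requires t + p = 12, and 12 > 11. Contradiction.

Unsatisfiable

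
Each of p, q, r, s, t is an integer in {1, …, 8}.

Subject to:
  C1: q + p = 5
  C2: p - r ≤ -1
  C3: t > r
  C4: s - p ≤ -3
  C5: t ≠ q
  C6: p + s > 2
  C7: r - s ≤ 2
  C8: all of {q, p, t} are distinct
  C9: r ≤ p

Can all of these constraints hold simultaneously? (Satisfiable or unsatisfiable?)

Unsatisfiable

Constraints 2, 4, and 7 give p − s ≥ 3, s − r ≥ -2, r − p ≥ 1.
Adding all 3 inequalities: the left sides telescope to 0, and the right sides sum to 3 + (-2) + 1 = 2. So 0 ≥ 2, which is false.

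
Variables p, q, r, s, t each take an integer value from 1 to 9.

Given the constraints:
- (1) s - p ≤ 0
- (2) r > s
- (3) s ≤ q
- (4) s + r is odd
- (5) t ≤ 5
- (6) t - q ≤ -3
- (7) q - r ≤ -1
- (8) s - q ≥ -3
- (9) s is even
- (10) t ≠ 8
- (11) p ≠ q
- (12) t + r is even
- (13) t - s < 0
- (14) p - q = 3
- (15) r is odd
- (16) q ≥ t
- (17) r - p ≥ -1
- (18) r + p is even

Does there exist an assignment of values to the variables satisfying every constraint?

One satisfying assignment is p = 7, q = 4, r = 7, s = 4, t = 1.
For the less obvious constraints — constraint 1: s - p = -3; constraint 6: t - q = -3 — and the others hold by inspection.

Satisfiable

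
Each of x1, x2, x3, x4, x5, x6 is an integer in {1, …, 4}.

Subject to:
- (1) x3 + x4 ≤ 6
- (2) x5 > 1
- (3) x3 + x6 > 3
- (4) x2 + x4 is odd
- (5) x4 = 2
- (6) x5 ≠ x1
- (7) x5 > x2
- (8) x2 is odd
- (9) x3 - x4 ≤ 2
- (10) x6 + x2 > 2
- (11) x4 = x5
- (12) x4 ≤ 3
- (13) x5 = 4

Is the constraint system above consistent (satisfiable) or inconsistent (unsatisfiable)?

Unsatisfiable

Constraint 5 fixes x4 = 2 and constraint 13 fixes x5 = 4, but constraint 11 requires x4 = x5. Since 2 ≠ 4, contradiction.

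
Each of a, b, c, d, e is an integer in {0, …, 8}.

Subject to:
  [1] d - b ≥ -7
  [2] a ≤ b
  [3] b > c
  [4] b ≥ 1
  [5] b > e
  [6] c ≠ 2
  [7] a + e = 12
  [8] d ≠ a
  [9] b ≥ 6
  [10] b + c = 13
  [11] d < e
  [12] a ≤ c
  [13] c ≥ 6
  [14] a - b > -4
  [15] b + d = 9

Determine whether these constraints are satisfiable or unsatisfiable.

The assignment a = 6, b = 7, c = 6, d = 2, e = 6 works:
  constraint 1 holds since d - b = -5.
  constraint 7 holds since a + e = 12.
  constraint 10 holds since b + c = 13.
The rest check out directly.

Satisfiable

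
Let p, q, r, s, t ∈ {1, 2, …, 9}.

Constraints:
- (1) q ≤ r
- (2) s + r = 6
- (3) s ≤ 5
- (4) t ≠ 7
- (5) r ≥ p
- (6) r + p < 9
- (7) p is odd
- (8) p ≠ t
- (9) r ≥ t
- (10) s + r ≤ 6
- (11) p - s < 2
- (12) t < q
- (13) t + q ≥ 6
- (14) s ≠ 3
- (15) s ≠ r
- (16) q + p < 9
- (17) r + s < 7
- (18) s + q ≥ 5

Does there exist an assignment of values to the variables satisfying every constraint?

Setting (p, q, r, s, t) = (3, 4, 4, 2, 2) satisfies everything: constraint 2: s + r = 6; constraint 6: r + p = 7; constraint 10: s + r = 6, and the others follow.

Satisfiable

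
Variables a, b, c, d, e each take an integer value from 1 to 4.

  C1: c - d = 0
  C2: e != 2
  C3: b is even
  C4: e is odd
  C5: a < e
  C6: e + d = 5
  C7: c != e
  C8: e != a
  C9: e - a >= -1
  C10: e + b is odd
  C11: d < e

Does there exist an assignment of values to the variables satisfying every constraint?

Take a = 2, b = 2, c = 2, d = 2, e = 3. Then constraint 1: c - d = 0; constraint 6: e + d = 5, and every other listed constraint is also met.

Satisfiable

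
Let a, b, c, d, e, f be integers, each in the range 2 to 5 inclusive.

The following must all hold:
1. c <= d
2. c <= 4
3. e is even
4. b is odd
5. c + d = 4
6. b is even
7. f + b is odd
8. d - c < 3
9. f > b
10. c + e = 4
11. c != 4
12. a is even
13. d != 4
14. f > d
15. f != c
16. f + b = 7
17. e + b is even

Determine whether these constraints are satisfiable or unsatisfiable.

Constraint 3 makes e even and constraint 4 makes b odd, so e + b must be odd. Constraint 17 says e + b is even — contradiction.

Unsatisfiable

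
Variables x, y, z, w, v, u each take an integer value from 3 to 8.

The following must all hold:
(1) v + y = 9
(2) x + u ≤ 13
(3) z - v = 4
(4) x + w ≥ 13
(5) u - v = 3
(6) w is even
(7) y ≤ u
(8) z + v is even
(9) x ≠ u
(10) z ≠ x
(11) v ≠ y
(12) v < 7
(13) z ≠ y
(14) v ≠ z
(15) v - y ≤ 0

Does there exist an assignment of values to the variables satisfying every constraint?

Satisfiable

The assignment x = 6, y = 5, z = 8, w = 8, v = 4, u = 7 works:
  constraint 1 holds since v + y = 9.
  constraint 2 holds since x + u = 13.
The rest check out directly.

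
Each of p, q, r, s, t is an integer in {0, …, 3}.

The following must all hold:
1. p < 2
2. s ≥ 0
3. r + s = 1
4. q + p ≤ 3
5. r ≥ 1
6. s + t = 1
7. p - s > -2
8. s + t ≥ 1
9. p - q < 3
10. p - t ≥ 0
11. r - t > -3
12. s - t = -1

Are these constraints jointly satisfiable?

One satisfying assignment is p = 1, q = 0, r = 1, s = 0, t = 1.
For the less obvious constraints — constraint 3: r + s = 1; constraint 4: q + p = 1; constraint 6: s + t = 1 — and the others hold by inspection.

Satisfiable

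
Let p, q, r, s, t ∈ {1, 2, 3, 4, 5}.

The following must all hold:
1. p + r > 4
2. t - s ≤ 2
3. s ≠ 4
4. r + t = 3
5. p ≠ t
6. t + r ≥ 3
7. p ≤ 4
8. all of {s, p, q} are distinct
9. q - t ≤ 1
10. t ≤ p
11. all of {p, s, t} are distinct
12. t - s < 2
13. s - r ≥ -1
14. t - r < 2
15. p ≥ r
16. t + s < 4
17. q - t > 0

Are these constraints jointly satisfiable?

Satisfiable

Take p = 4, q = 3, r = 1, s = 1, t = 2. Then constraint 1: p + r = 5; constraint 2: t - s = 1; constraint 4: r + t = 3, and every other listed constraint is also met.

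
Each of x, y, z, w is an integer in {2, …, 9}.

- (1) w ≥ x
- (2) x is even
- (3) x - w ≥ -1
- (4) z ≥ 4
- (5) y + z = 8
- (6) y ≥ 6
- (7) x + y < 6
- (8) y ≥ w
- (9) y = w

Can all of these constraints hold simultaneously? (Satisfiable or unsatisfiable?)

From constraint 6: y ≥ 6. From constraint 4: z ≥ 4. Hence y + z ≥ 10. But constraint 5 requires y + z = 8, and 8 < 10. Contradiction.

Unsatisfiable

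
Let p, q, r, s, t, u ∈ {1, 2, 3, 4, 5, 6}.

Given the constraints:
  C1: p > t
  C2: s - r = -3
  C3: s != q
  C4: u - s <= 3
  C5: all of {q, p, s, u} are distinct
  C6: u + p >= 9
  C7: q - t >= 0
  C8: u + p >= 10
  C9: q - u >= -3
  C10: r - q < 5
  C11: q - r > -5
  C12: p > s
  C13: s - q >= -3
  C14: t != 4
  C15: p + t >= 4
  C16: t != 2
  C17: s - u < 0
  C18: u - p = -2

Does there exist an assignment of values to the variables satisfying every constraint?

Satisfiable

Try p = 6, q = 2, r = 4, s = 1, t = 1, u = 4.
Check constraint 2: s - r = -3; constraint 4: u - s = 3; constraint 6: u + p = 10. The remaining constraints are straightforward to verify.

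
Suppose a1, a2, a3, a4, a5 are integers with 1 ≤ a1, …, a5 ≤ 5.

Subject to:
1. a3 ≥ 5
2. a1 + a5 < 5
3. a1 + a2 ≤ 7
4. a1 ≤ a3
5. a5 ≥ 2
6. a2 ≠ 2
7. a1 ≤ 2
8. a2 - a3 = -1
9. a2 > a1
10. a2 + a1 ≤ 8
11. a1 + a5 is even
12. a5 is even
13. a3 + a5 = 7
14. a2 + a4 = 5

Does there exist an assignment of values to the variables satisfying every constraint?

One satisfying assignment is a1 = 2, a2 = 4, a3 = 5, a4 = 1, a5 = 2.
For the less obvious constraints — constraint 2: a1 + a5 = 4; constraint 3: a1 + a2 = 6; constraint 8: a2 - a3 = -1 — and the others hold by inspection.

Satisfiable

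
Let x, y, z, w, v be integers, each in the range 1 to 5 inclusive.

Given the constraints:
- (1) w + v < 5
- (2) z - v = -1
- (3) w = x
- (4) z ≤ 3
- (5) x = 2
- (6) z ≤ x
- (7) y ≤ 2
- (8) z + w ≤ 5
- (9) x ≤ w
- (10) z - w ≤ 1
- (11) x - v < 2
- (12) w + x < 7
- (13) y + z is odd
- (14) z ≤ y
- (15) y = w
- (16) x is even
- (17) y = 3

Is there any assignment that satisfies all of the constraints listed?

Unsatisfiable

Constraint 17 fixes y = 3 and constraint 5 fixes x = 2. Constraints 3 and 15 give y = w = x, so y = x. But 3 ≠ 2 — contradiction.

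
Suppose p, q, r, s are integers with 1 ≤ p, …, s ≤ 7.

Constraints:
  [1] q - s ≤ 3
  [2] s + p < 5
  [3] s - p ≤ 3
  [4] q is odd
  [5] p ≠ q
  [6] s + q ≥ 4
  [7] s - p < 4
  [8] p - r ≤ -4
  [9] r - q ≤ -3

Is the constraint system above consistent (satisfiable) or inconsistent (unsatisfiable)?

Constraints 1, 3, 8, and 9 give r − p ≥ 4, p − s ≥ -3, s − q ≥ -3, q − r ≥ 3.
Adding all 4 inequalities: the left sides telescope to 0, and the right sides sum to 4 + (-3) + (-3) + 3 = 1. So 0 ≥ 1, which is false.

Unsatisfiable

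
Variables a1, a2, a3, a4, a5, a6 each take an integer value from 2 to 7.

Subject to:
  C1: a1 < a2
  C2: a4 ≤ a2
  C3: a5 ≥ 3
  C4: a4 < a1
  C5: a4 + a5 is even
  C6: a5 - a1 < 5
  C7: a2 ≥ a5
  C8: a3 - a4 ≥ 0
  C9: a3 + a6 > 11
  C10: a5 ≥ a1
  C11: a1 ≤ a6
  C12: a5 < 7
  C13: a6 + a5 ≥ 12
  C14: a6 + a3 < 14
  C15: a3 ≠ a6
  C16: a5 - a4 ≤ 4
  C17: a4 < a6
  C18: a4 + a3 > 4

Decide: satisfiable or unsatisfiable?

Satisfiable

Setting (a1, a2, a3, a4, a5, a6) = (3, 7, 5, 2, 6, 7) satisfies everything: constraint 6: a5 - a1 = 3; constraint 8: a3 - a4 = 3; constraint 9: a3 + a6 = 12, and the others follow.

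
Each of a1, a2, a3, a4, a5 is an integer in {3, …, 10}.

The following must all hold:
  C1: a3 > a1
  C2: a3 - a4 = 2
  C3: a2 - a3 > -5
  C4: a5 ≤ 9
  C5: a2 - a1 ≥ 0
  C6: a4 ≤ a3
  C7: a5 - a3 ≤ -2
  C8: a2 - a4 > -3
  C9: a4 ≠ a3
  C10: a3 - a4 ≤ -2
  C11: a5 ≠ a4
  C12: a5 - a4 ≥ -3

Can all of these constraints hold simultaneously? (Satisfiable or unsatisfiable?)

Constraints 7, 10, and 12 give a5 − a4 ≥ -3, a4 − a3 ≥ 2, a3 − a5 ≥ 2.
Adding all 3 inequalities: the left sides telescope to 0, and the right sides sum to (-3) + 2 + 2 = 1. So 0 ≥ 1, which is false.

Unsatisfiable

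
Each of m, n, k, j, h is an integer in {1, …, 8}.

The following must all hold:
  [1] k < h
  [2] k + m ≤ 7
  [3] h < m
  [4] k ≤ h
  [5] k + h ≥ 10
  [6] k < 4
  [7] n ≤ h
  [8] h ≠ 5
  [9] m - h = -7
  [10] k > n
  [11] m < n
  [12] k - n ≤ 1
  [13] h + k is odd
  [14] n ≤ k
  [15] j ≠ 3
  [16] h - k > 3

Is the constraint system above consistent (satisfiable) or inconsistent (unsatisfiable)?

Constraints 3, 4, 10, and 11 give k ≤ h, h < m, m < n, n < k. Chaining: k ≤ h < m < n < k, which forces k < k — impossible.

Unsatisfiable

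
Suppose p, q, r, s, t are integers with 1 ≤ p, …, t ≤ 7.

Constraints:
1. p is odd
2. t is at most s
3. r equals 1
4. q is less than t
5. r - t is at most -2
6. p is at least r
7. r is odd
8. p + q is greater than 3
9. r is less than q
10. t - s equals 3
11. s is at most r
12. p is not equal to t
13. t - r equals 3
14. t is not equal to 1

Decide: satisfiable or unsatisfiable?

Constraints 2, 4, 9, and 11 give s ≤ r, r < q, q < t, t ≤ s. Chaining: s ≤ r < q < t ≤ s, which forces s < s — impossible.

Unsatisfiable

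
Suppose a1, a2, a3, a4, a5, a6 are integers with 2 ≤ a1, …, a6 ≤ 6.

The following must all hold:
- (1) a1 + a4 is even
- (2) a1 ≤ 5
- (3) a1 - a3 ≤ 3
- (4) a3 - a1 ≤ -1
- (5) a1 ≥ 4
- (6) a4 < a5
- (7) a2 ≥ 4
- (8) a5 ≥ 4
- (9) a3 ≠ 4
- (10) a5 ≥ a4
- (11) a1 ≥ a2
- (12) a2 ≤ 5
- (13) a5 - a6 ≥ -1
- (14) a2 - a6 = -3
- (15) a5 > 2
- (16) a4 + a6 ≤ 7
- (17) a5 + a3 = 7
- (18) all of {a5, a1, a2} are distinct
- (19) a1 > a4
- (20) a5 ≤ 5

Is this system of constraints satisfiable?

Constraints 2, 5, 7, 8, 12, and 20 confine each of a5, a1, a2 to the 2 values {4, 5}.
Constraint 18 requires all 3 of them to be distinct, but only 2 values are available — impossible by the pigeonhole principle.

Unsatisfiable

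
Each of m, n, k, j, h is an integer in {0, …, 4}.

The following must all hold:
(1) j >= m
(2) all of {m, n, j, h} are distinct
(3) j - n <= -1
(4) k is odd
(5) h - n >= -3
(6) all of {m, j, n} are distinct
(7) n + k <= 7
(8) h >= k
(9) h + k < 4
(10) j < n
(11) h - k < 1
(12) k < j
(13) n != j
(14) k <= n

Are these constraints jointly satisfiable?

Satisfiable

One satisfying assignment is m = 0, n = 3, k = 1, j = 2, h = 1.
For the less obvious constraints — constraint 3: j - n = -1; constraint 5: h - n = -2; constraint 7: n + k = 4 — and the others hold by inspection.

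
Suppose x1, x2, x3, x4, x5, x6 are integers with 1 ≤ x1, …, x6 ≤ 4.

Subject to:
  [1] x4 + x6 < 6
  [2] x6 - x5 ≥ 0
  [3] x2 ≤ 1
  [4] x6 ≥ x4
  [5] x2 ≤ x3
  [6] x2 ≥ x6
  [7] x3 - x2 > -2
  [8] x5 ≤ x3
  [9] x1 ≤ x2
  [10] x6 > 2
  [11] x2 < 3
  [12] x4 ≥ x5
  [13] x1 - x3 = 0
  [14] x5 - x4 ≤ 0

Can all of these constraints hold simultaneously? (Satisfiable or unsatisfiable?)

Unsatisfiable

From constraint 10: x6 ≥ 3. From constraints 3 and 6: x6 ≤ x2 and x2 ≤ 1, so x6 ≤ 1. But 1 < 3, so no value of x6 works.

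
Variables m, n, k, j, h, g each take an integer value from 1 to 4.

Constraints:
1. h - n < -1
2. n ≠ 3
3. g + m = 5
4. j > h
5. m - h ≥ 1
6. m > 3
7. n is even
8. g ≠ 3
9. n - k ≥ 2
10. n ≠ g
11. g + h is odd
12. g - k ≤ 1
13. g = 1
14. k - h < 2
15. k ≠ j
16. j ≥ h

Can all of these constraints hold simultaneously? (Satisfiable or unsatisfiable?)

Satisfiable

Setting (m, n, k, j, h, g) = (4, 4, 1, 4, 2, 1) satisfies everything: constraint 1: h - n = -2; constraint 3: g + m = 5; constraint 5: m - h = 2, and the others follow.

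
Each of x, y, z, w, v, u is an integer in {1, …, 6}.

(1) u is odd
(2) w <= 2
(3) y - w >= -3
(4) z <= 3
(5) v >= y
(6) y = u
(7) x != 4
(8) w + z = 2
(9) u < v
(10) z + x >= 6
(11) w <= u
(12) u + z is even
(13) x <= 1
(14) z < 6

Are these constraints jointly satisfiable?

Unsatisfiable

From constraint 4: z ≤ 3. From constraint 13: x ≤ 1. Hence z + x ≤ 4. But constraint 10 requires z + x ≥ 6, and 6 > 4. Contradiction.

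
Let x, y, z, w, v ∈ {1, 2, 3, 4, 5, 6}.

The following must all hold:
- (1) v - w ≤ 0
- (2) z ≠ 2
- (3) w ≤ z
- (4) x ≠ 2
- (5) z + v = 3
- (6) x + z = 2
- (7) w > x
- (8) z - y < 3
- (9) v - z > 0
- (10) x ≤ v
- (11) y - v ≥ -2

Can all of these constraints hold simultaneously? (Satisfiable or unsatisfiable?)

Constraints 1, 3, and 9 give w ≤ z, z < v, v ≤ w. Chaining: w ≤ z < v ≤ w, which forces w < w — impossible.

Unsatisfiable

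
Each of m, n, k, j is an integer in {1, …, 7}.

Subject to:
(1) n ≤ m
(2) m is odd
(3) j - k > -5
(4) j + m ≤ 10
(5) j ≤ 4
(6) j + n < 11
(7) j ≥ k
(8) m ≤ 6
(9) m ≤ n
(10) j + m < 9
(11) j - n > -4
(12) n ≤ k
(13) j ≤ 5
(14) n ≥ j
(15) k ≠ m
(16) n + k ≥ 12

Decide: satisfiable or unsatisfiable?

Unsatisfiable

From constraints 1 and 8: n ≤ m ≤ 6. From constraints 7 and 13: k ≤ j ≤ 5. Hence n + k ≤ 11. But constraint 16 requires n + k ≥ 12, and 12 > 11. Contradiction.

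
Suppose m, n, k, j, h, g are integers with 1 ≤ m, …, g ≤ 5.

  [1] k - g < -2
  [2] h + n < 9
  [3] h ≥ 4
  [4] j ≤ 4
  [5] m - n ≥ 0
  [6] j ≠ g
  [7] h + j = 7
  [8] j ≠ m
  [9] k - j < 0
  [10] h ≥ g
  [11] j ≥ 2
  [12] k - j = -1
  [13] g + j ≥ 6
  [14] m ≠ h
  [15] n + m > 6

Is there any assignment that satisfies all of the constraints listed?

Satisfiable

Try m = 4, n = 3, k = 1, j = 2, h = 5, g = 4.
Check constraint 1: k - g = -3; constraint 2: h + n = 8; constraint 5: m - n = 1. The remaining constraints are straightforward to verify.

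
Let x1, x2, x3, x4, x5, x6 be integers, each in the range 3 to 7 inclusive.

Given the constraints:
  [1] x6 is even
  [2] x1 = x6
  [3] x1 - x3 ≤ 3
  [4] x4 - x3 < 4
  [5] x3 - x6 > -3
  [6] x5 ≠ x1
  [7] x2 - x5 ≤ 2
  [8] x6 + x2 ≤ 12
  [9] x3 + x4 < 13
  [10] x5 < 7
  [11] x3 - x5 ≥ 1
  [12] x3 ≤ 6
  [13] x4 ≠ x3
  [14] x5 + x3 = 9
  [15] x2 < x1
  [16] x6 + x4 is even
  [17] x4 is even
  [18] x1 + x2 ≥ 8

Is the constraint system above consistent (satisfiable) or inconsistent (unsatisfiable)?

Take x1 = 6, x2 = 4, x3 = 5, x4 = 6, x5 = 4, x6 = 6. Then constraint 3: x1 - x3 = 1; constraint 4: x4 - x3 = 1; constraint 5: x3 - x6 = -1, and every other listed constraint is also met.

Satisfiable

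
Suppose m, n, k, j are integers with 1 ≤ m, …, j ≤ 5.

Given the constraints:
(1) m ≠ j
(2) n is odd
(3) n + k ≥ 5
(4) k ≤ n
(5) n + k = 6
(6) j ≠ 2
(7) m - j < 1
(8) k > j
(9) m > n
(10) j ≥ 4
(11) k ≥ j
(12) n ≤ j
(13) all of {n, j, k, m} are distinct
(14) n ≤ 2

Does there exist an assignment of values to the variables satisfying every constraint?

From constraints 10 and 11: k ≥ j and j ≥ 4, so k ≥ 4. From constraints 4 and 14: k ≤ n and n ≤ 2, so k ≤ 2. But 2 < 4, so no value of k works.

Unsatisfiable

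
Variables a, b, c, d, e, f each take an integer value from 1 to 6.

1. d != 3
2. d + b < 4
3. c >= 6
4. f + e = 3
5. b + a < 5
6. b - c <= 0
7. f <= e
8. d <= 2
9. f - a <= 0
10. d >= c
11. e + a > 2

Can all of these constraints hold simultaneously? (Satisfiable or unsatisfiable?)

From constraints 3 and 10: d ≥ c and c ≥ 6, so d ≥ 6. From constraint 8: d ≤ 2. But 2 < 6, so no value of d works.

Unsatisfiable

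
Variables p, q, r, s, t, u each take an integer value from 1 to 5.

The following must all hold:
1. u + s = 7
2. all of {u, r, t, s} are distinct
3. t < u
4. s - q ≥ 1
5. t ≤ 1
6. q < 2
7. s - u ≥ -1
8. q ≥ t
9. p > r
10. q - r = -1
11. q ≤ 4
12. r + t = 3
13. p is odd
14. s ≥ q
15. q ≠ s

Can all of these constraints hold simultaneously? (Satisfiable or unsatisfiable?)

One satisfying assignment is p = 3, q = 1, r = 2, s = 4, t = 1, u = 3.
For the less obvious constraints — constraint 1: u + s = 7; constraint 4: s - q = 3 — and the others hold by inspection.

Satisfiable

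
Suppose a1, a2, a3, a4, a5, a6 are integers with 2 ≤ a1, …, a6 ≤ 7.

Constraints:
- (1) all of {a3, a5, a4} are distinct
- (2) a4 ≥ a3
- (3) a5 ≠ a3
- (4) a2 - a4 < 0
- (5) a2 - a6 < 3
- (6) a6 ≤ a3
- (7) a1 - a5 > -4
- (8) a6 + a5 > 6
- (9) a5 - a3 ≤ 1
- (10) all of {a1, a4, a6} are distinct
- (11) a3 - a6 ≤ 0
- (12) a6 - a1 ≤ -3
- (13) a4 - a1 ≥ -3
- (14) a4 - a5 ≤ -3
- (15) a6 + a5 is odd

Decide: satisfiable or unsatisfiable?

Constraints 9, 11, 12, 13, and 14 give a1 − a6 ≥ 3, a6 − a3 ≥ 0, a3 − a5 ≥ -1, a5 − a4 ≥ 3, a4 − a1 ≥ -3.
Adding all 5 inequalities: the left sides telescope to 0, and the right sides sum to 3 + 0 + (-1) + 3 + (-3) = 2. So 0 ≥ 2, which is false.

Unsatisfiable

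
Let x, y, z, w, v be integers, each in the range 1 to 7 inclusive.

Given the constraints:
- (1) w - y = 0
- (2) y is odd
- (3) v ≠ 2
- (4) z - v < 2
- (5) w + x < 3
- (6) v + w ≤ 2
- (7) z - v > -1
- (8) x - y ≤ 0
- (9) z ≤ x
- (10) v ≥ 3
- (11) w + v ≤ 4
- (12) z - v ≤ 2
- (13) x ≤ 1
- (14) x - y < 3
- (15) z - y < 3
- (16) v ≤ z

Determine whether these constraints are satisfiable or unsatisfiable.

Unsatisfiable

From constraints 10 and 16: z ≥ v and v ≥ 3, so z ≥ 3. From constraints 9 and 13: z ≤ x and x ≤ 1, so z ≤ 1. But 1 < 3, so no value of z works.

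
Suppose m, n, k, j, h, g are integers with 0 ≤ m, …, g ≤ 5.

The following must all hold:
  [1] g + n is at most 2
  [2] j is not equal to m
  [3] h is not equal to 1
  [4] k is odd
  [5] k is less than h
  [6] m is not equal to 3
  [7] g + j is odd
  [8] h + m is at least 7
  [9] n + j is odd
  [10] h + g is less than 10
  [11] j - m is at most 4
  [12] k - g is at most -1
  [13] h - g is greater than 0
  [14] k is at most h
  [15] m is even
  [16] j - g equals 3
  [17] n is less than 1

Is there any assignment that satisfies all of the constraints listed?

Satisfiable

Try m = 2, n = 0, k = 1, j = 5, h = 5, g = 2.
Check constraint 1: g + n = 2; constraint 8: h + m = 7. The remaining constraints are straightforward to verify.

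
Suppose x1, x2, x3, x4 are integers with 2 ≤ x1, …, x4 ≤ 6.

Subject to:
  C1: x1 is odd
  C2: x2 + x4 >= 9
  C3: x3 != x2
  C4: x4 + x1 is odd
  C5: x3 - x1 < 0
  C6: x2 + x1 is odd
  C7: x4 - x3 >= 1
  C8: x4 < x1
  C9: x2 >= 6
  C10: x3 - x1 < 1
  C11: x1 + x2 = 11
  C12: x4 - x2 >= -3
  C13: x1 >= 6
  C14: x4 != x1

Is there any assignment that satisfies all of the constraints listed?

From constraint 13: x1 ≥ 6. From constraint 9: x2 ≥ 6. Hence x1 + x2 ≥ 12. But constraint 11 requires x1 + x2 = 11, and 11 < 12. Contradiction.

Unsatisfiable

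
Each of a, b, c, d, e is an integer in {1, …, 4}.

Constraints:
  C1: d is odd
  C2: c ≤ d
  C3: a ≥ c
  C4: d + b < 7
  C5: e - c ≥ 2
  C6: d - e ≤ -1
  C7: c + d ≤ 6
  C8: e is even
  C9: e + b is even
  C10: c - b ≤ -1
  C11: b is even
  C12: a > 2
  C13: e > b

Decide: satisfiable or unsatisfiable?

Satisfiable

Setting (a, b, c, d, e) = (3, 2, 1, 3, 4) satisfies everything: constraint 4: d + b = 5; constraint 5: e - c = 3; constraint 6: d - e = -1, and the others follow.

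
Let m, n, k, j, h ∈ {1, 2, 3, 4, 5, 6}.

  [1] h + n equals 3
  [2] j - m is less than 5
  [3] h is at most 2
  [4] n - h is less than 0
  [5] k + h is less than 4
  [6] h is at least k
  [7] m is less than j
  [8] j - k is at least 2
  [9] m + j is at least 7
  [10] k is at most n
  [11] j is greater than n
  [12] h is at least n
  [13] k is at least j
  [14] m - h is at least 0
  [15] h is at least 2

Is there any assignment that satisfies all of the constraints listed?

Unsatisfiable

Constraints 4, 7, 10, 13, and 14 give j ≤ k, k ≤ n, n < h, h ≤ m, m < j. Chaining: j ≤ k ≤ n < h ≤ m < j, which forces j < j — impossible.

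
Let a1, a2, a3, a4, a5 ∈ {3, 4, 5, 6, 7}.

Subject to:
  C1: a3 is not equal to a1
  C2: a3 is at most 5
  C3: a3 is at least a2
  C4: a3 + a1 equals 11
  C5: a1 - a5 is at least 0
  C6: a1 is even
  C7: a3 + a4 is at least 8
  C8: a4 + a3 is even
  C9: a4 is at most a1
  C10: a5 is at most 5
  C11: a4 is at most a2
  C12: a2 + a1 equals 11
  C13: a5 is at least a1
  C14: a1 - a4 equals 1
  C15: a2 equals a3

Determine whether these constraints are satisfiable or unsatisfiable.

From constraints 2 and 3: a2 ≤ a3 ≤ 5. From constraints 10 and 13: a1 ≤ a5 ≤ 5. Hence a2 + a1 ≤ 10. But constraint 12 requires a2 + a1 = 11, and 11 > 10. Contradiction.

Unsatisfiable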